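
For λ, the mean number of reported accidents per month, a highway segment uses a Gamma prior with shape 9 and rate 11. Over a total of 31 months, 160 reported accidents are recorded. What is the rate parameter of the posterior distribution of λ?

Total count 160 over total exposure 31 months.
Conjugate update: add total count to the shape and total exposure to the rate, giving Gamma(169, 42).

42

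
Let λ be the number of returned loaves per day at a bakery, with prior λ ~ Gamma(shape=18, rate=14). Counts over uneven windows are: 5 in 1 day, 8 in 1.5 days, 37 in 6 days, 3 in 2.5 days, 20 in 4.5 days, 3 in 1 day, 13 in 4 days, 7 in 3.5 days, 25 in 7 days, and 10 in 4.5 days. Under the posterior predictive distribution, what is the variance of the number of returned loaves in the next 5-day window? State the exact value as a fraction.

Total count: 5 + 8 + 37 + 3 + 20 + 3 + 13 + 7 + 25 + 10 = 131.
Total exposure: 1 + 1.5 + 6 + 2.5 + 4.5 + 1 + 4 + 3.5 + 7 + 4.5 = 35.5 days.
Conjugate update: add total count to the shape and total exposure to the rate, giving Gamma(149, 99/2).
The posterior predictive for a window of length T is Negative Binomial with variance T·α'·(β'+T)/β'² = 5·149·(109/2)/(9801/4) = 162410/9801.

162410/9801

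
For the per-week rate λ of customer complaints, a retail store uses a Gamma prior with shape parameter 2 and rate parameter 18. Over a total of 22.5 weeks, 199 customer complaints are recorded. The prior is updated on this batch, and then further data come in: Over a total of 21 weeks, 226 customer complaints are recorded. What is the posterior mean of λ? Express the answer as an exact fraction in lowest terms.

Total count 199 over total exposure 22.5 weeks.
After the first batch: Gamma(2 + 199, 18 + 22.5) = Gamma(201, 81/2).
Total count 226 over total exposure 21 weeks.
After the second batch: Gamma(201 + 226, 81/2 + 21) = Gamma(427, 123/2).
Posterior mean = α'/β' = 427/(123/2) = 854/123.

854/123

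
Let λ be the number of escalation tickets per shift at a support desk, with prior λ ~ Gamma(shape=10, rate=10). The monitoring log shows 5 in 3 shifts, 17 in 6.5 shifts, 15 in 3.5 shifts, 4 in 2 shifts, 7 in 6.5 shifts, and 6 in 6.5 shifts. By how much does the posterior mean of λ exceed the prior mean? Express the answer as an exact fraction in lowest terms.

13/19

Total count: 5 + 17 + 15 + 4 + 7 + 6 = 54.
Total exposure: 3 + 6.5 + 3.5 + 2 + 6.5 + 6.5 = 28 shifts.
Posterior: α' = 10 + 54 = 64, β' = 10 + 28 = 38.
Posterior mean = 64/38 = 32/19; prior mean = 10/10 = 1. Difference = 32/19 − 1 = 13/19.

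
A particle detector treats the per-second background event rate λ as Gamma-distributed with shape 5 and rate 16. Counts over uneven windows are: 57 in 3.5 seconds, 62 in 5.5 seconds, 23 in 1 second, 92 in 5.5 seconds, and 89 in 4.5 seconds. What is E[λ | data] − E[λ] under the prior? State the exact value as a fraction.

1267/144

Total count: 57 + 62 + 23 + 92 + 89 = 323.
Total exposure: 3.5 + 5.5 + 1 + 5.5 + 4.5 = 20 seconds.
Conjugate update: add total count to the shape and total exposure to the rate, giving Gamma(328, 36).
Posterior mean = 328/36 = 82/9; prior mean = 5/16 = 5/16. Difference = 82/9 − 5/16 = 1267/144.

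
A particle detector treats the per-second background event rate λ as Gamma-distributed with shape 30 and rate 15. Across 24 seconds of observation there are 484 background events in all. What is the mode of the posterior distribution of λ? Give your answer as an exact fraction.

171/13

Total count 484 over total exposure 24 seconds.
Posterior: α' = 30 + 484 = 514, β' = 15 + 24 = 39.
Posterior mode = (α'−1)/β' = 513/39 = 171/13.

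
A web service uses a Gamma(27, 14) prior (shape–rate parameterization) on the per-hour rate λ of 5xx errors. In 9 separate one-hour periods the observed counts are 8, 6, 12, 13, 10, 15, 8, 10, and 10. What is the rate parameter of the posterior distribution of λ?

Total count: 8 + 6 + 12 + 13 + 10 + 15 + 8 + 10 + 10 = 92.
Total exposure: 9 hours.
The Gamma prior is conjugate for the Poisson rate, so λ | data ~ Gamma(27+92, 14+9) = Gamma(119, 23).

23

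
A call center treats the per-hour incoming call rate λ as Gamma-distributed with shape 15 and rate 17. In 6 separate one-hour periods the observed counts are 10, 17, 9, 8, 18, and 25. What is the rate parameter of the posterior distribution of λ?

Total count: 10 + 17 + 9 + 8 + 18 + 25 = 87.
Total exposure: 6 hours.
Posterior: α' = 15 + 87 = 102, β' = 17 + 6 = 23.

23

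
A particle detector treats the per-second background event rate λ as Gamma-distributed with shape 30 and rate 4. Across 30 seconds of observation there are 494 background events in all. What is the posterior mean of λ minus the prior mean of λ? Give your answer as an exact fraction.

Total count 494 over total exposure 30 seconds.
Posterior: α' = 30 + 494 = 524, β' = 4 + 30 = 34.
Posterior mean = 524/34 = 262/17; prior mean = 30/4 = 15/2. Difference = 262/17 − 15/2 = 269/34.

269/34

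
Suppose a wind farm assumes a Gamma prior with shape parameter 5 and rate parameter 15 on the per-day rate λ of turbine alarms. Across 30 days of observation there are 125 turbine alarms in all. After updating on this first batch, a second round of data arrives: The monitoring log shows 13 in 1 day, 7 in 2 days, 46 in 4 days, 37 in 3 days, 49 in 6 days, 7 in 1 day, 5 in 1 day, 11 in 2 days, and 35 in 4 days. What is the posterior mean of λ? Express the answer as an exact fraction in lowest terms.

340/69

Total count 125 over total exposure 30 days.
After the first batch: Gamma(5 + 125, 15 + 30) = Gamma(130, 45).
Total count: 13 + 7 + 46 + 37 + 49 + 7 + 5 + 11 + 35 = 210.
Total exposure: 1 + 2 + 4 + 3 + 6 + 1 + 1 + 2 + 4 = 24 days.
After the second batch: Gamma(130 + 210, 45 + 24) = Gamma(340, 69).
Posterior mean = α'/β' = 340/69.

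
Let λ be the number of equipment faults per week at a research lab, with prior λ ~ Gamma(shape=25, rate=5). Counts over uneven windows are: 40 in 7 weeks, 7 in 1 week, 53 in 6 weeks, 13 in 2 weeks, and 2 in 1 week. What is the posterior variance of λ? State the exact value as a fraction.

Total count: 40 + 7 + 53 + 13 + 2 = 115.
Total exposure: 7 + 1 + 6 + 2 + 1 = 17 weeks.
Gamma(α, β) with Poisson data over total exposure Σt gives posterior Gamma(α+Σx, β+Σt) = Gamma(140, 22).
Posterior variance = α'/β'² = 140/484 = 35/121.

35/121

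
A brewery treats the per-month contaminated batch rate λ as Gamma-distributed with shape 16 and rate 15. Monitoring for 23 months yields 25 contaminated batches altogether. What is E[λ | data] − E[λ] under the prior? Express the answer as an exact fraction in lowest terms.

7/570

Total count 25 over total exposure 23 months.
By Gamma–Poisson conjugacy, the posterior is Gamma(α + Σx, β + Σt) = Gamma(16 + 25, 15 + 23) = Gamma(41, 38).
Posterior mean = 41/38 = 41/38; prior mean = 16/15 = 16/15. Difference = 41/38 − 16/15 = 7/570.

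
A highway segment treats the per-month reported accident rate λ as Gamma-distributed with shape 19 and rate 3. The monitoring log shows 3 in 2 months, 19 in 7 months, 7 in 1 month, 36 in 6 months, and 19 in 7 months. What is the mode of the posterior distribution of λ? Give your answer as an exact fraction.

51/13

Total count: 3 + 19 + 7 + 36 + 19 = 84.
Total exposure: 2 + 7 + 1 + 6 + 7 = 23 months.
Conjugate update: add total count to the shape and total exposure to the rate, giving Gamma(103, 26).
Posterior mode = (α'−1)/β' = 102/26 = 51/13.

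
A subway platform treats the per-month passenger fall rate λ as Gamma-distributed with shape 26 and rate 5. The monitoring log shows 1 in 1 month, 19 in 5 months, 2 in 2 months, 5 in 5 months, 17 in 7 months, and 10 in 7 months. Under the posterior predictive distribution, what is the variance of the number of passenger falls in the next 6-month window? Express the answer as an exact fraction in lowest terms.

Total count: 1 + 19 + 2 + 5 + 17 + 10 = 54.
Total exposure: 1 + 5 + 2 + 5 + 7 + 7 = 27 months.
The Gamma prior is conjugate for the Poisson rate, so λ | data ~ Gamma(26+54, 5+27) = Gamma(80, 32).
The posterior predictive for a window of length T is Negative Binomial with variance T·α'·(β'+T)/β'² = 6·80·38/1024 = 285/16.

285/16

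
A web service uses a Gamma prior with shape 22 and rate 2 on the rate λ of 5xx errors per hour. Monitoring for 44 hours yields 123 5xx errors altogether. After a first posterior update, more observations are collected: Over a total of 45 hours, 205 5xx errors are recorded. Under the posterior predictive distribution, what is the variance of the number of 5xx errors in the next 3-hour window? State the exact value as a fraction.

Total count 123 over total exposure 44 hours.
After the first batch: Gamma(22 + 123, 2 + 44) = Gamma(145, 46).
Total count 205 over total exposure 45 hours.
After the second batch: Gamma(145 + 205, 46 + 45) = Gamma(350, 91).
The posterior predictive for a window of length T is Negative Binomial with variance T·α'·(β'+T)/β'² = 3·350·94/8281 = 14100/1183.

14100/1183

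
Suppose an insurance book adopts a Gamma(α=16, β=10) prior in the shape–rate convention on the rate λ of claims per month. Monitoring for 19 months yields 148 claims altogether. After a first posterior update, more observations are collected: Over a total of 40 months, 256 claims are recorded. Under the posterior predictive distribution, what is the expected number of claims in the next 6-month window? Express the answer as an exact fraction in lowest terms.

840/23

Total count 148 over total exposure 19 months.
After the first batch: Gamma(16 + 148, 10 + 19) = Gamma(164, 29).
Total count 256 over total exposure 40 months.
After the second batch: Gamma(164 + 256, 29 + 40) = Gamma(420, 69).
Predictive mean over a 6-month window = T·E[λ|data] = 6·420/69 = 840/23.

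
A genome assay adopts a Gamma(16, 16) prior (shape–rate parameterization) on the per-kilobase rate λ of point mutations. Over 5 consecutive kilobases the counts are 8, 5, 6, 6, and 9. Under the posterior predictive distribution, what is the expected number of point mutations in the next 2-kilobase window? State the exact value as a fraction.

100/21

Total count: 8 + 5 + 6 + 6 + 9 = 34.
Total exposure: 5 kilobases.
The Gamma prior is conjugate for the Poisson rate, so λ | data ~ Gamma(16+34, 16+5) = Gamma(50, 21).
Predictive mean over a 2-kilobase window = T·E[λ|data] = 2·50/21 = 100/21.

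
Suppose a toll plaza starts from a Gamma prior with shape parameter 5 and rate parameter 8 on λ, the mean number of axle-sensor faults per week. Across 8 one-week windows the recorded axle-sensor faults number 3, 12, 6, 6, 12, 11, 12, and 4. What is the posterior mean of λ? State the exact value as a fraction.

Total count: 3 + 12 + 6 + 6 + 12 + 11 + 12 + 4 = 66.
Total exposure: 8 weeks.
Gamma(α, β) with Poisson data over total exposure Σt gives posterior Gamma(α+Σx, β+Σt) = Gamma(71, 16).
Posterior mean = α'/β' = 71/16.

71/16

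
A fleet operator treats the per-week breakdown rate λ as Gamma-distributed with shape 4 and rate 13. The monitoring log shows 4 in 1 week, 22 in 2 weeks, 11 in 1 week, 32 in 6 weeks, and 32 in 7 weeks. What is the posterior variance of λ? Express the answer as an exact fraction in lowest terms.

7/60

Total count: 4 + 22 + 11 + 32 + 32 = 101.
Total exposure: 1 + 2 + 1 + 6 + 7 = 17 weeks.
Gamma(α, β) with Poisson data over total exposure Σt gives posterior Gamma(α+Σx, β+Σt) = Gamma(105, 30).
Posterior variance = α'/β'² = 105/900 = 7/60.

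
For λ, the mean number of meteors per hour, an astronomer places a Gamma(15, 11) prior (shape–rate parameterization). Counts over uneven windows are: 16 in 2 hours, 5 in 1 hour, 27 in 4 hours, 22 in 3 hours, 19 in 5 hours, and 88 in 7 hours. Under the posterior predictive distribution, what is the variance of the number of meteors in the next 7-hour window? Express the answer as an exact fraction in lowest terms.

17920/363

Total count: 16 + 5 + 27 + 22 + 19 + 88 = 177.
Total exposure: 2 + 1 + 4 + 3 + 5 + 7 = 22 hours.
Conjugate update: add total count to the shape and total exposure to the rate, giving Gamma(192, 33).
The posterior predictive for a window of length T is Negative Binomial with variance T·α'·(β'+T)/β'² = 7·192·40/1089 = 17920/363.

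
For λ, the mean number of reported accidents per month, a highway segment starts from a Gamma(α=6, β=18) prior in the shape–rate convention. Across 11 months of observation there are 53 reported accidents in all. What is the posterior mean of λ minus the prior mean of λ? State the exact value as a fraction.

Total count 53 over total exposure 11 months.
By Gamma–Poisson conjugacy, the posterior is Gamma(α + Σx, β + Σt) = Gamma(6 + 53, 18 + 11) = Gamma(59, 29).
Posterior mean = 59/29 = 59/29; prior mean = 6/18 = 1/3. Difference = 59/29 − 1/3 = 148/87.

148/87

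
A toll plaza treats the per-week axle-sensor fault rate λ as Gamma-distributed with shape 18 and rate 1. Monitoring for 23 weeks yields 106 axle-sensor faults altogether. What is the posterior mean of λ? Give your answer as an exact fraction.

31/6

Total count 106 over total exposure 23 weeks.
The Gamma prior is conjugate for the Poisson rate, so λ | data ~ Gamma(18+106, 1+23) = Gamma(124, 24).
Posterior mean = α'/β' = 124/24 = 31/6.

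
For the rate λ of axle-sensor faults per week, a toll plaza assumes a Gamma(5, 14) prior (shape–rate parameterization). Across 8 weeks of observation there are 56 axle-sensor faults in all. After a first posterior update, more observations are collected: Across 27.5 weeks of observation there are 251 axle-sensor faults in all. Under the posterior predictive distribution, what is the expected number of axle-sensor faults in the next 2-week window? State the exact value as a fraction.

Total count 56 over total exposure 8 weeks.
After the first batch: Gamma(5 + 56, 14 + 8) = Gamma(61, 22).
Total count 251 over total exposure 27.5 weeks.
After the second batch: Gamma(61 + 251, 22 + 27.5) = Gamma(312, 99/2).
Predictive mean over a 2-week window = T·E[λ|data] = 2·312/(99/2) = 416/33.

416/33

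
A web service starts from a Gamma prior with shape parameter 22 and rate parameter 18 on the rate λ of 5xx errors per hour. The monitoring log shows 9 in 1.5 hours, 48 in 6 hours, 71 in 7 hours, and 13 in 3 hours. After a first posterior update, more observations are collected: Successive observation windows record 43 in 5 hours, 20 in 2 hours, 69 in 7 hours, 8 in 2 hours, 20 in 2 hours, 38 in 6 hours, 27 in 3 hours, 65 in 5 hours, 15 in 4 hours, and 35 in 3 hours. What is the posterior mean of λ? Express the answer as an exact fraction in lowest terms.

Total count: 9 + 48 + 71 + 13 = 141.
Total exposure: 1.5 + 6 + 7 + 3 = 17.5 hours.
After the first batch: Gamma(22 + 141, 18 + 17.5) = Gamma(163, 71/2).
Total count: 43 + 20 + 69 + 8 + 20 + 38 + 27 + 65 + 15 + 35 = 340.
Total exposure: 5 + 2 + 7 + 2 + 2 + 6 + 3 + 5 + 4 + 3 = 39 hours.
After the second batch: Gamma(163 + 340, 71/2 + 39) = Gamma(503, 149/2).
Posterior mean = α'/β' = 503/(149/2) = 1006/149.

1006/149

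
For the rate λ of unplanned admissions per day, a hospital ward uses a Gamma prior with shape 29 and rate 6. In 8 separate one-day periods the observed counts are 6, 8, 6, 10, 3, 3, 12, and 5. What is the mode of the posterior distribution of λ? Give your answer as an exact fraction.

Total count: 6 + 8 + 6 + 10 + 3 + 3 + 12 + 5 = 53.
Total exposure: 8 days.
By Gamma–Poisson conjugacy, the posterior is Gamma(α + Σx, β + Σt) = Gamma(29 + 53, 6 + 8) = Gamma(82, 14).
Posterior mode = (α'−1)/β' = 81/14.

81/14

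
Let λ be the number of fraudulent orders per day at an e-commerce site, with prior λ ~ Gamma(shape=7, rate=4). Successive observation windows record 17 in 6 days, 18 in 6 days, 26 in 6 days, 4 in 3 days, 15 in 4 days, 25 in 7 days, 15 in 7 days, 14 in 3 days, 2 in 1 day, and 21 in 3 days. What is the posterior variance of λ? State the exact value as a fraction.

41/625

Total count: 17 + 18 + 26 + 4 + 15 + 25 + 15 + 14 + 2 + 21 = 157.
Total exposure: 6 + 6 + 6 + 3 + 4 + 7 + 7 + 3 + 1 + 3 = 46 days.
Posterior: α' = 7 + 157 = 164, β' = 4 + 46 = 50.
Posterior variance = α'/β'² = 164/2500 = 41/625.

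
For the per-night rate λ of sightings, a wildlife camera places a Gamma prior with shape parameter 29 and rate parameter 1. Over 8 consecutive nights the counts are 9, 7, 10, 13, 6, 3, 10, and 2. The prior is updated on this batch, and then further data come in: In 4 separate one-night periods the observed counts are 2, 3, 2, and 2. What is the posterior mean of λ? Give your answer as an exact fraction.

Total count: 9 + 7 + 10 + 13 + 6 + 3 + 10 + 2 = 60.
Total exposure: 8 nights.
After the first batch: Gamma(29 + 60, 1 + 8) = Gamma(89, 9).
Total count: 2 + 3 + 2 + 2 = 9.
Total exposure: 4 nights.
After the second batch: Gamma(89 + 9, 9 + 4) = Gamma(98, 13).
Posterior mean = α'/β' = 98/13.

98/13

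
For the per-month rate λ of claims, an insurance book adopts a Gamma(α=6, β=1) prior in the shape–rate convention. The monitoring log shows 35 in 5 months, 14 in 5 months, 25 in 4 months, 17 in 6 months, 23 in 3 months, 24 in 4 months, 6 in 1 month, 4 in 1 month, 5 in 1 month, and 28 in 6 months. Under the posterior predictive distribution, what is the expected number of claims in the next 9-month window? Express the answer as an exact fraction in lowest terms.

1683/37

Total count: 35 + 14 + 25 + 17 + 23 + 24 + 6 + 4 + 5 + 28 = 181.
Total exposure: 5 + 5 + 4 + 6 + 3 + 4 + 1 + 1 + 1 + 6 = 36 months.
Conjugate update: add total count to the shape and total exposure to the rate, giving Gamma(187, 37).
Predictive mean over a 9-month window = T·E[λ|data] = 9·187/37 = 1683/37.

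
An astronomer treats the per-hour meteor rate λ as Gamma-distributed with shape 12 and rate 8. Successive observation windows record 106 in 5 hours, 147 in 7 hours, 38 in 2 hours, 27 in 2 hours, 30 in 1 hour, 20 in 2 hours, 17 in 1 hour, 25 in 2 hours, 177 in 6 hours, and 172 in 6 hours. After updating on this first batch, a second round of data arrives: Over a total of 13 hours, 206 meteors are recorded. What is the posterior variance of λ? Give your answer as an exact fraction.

Total count: 106 + 147 + 38 + 27 + 30 + 20 + 17 + 25 + 177 + 172 = 759.
Total exposure: 5 + 7 + 2 + 2 + 1 + 2 + 1 + 2 + 6 + 6 = 34 hours.
After the first batch: Gamma(12 + 759, 8 + 34) = Gamma(771, 42).
Total count 206 over total exposure 13 hours.
After the second batch: Gamma(771 + 206, 42 + 13) = Gamma(977, 55).
Posterior variance = α'/β'² = 977/3025.

977/3025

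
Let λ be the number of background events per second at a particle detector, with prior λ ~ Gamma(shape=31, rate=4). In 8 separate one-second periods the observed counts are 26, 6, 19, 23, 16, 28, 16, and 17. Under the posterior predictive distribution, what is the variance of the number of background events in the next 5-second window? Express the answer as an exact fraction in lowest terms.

Total count: 26 + 6 + 19 + 23 + 16 + 28 + 16 + 17 = 151.
Total exposure: 8 seconds.
Posterior: α' = 31 + 151 = 182, β' = 4 + 8 = 12.
The posterior predictive for a window of length T is Negative Binomial with variance T·α'·(β'+T)/β'² = 5·182·17/144 = 7735/72.

7735/72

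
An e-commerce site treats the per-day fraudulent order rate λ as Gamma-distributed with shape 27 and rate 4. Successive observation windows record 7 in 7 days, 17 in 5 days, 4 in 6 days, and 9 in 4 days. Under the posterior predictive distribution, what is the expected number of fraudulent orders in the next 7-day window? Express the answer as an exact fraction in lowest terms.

Total count: 7 + 17 + 4 + 9 = 37.
Total exposure: 7 + 5 + 6 + 4 = 22 days.
Posterior: α' = 27 + 37 = 64, β' = 4 + 22 = 26.
Predictive mean over a 7-day window = T·E[λ|data] = 7·64/26 = 224/13.

224/13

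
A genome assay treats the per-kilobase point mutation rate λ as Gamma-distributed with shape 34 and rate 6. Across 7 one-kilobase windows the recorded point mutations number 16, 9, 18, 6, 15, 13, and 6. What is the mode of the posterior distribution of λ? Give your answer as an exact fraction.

116/13

Total count: 16 + 9 + 18 + 6 + 15 + 13 + 6 = 83.
Total exposure: 7 kilobases.
Conjugate update: add total count to the shape and total exposure to the rate, giving Gamma(117, 13).
Posterior mode = (α'−1)/β' = 116/13.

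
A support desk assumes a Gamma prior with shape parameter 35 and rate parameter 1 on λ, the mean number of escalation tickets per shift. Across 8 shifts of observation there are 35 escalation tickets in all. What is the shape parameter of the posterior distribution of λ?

Total count 35 over total exposure 8 shifts.
The Gamma prior is conjugate for the Poisson rate, so λ | data ~ Gamma(35+35, 1+8) = Gamma(70, 9).

70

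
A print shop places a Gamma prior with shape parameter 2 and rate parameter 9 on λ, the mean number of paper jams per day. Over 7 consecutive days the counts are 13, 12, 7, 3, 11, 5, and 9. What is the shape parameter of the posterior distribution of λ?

Total count: 13 + 12 + 7 + 3 + 11 + 5 + 9 = 60.
Total exposure: 7 days.
Gamma(α, β) with Poisson data over total exposure Σt gives posterior Gamma(α+Σx, β+Σt) = Gamma(62, 16).

62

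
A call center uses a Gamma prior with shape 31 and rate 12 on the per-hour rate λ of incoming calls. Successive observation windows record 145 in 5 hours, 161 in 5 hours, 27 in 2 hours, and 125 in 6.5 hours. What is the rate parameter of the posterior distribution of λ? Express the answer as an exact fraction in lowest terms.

61/2

Total count: 145 + 161 + 27 + 125 = 458.
Total exposure: 5 + 5 + 2 + 6.5 = 18.5 hours.
By Gamma–Poisson conjugacy, the posterior is Gamma(α + Σx, β + Σt) = Gamma(31 + 458, 12 + 18.5) = Gamma(489, 61/2).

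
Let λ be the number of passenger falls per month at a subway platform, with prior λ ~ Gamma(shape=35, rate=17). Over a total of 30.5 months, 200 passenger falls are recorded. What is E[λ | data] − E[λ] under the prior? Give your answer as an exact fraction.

933/323

Total count 200 over total exposure 30.5 months.
Conjugate update: add total count to the shape and total exposure to the rate, giving Gamma(235, 95/2).
Posterior mean = 235/(95/2) = 94/19; prior mean = 35/17 = 35/17. Difference = 94/19 − 35/17 = 933/323.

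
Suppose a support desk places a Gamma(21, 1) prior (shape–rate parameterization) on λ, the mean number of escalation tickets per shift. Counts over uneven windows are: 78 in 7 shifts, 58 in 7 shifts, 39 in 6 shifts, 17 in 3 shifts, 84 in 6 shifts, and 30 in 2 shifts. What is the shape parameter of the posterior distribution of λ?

Total count: 78 + 58 + 39 + 17 + 84 + 30 = 306.
Total exposure: 7 + 7 + 6 + 3 + 6 + 2 = 31 shifts.
The Gamma prior is conjugate for the Poisson rate, so λ | data ~ Gamma(21+306, 1+31) = Gamma(327, 32).

327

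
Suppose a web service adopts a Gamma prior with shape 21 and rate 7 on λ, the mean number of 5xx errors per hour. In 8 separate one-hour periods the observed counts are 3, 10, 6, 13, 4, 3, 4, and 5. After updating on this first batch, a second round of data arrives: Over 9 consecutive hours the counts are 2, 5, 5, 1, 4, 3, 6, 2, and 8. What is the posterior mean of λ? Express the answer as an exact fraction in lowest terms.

35/8

Total count: 3 + 10 + 6 + 13 + 4 + 3 + 4 + 5 = 48.
Total exposure: 8 hours.
After the first batch: Gamma(21 + 48, 7 + 8) = Gamma(69, 15).
Total count: 2 + 5 + 5 + 1 + 4 + 3 + 6 + 2 + 8 = 36.
Total exposure: 9 hours.
After the second batch: Gamma(69 + 36, 15 + 9) = Gamma(105, 24).
Posterior mean = α'/β' = 105/24 = 35/8.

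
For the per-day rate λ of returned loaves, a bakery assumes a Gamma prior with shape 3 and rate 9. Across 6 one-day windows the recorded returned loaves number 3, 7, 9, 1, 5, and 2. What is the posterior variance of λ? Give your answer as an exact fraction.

Total count: 3 + 7 + 9 + 1 + 5 + 2 = 27.
Total exposure: 6 days.
The Gamma prior is conjugate for the Poisson rate, so λ | data ~ Gamma(3+27, 9+6) = Gamma(30, 15).
Posterior variance = α'/β'² = 30/225 = 2/15.

2/15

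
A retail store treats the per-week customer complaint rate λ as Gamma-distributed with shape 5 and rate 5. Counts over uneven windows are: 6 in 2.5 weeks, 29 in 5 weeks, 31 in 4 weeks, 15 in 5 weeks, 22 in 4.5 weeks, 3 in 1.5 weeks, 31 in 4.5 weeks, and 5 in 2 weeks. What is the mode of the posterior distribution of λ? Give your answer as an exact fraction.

73/17

Total count: 6 + 29 + 31 + 15 + 22 + 3 + 31 + 5 = 142.
Total exposure: 2.5 + 5 + 4 + 5 + 4.5 + 1.5 + 4.5 + 2 = 29 weeks.
Posterior: α' = 5 + 142 = 147, β' = 5 + 29 = 34.
Posterior mode = (α'−1)/β' = 146/34 = 73/17.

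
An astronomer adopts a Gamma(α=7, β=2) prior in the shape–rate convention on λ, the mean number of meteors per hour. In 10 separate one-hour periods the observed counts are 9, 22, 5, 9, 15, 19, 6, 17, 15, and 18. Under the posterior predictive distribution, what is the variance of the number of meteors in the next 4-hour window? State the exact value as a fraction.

Total count: 9 + 22 + 5 + 9 + 15 + 19 + 6 + 17 + 15 + 18 = 135.
Total exposure: 10 hours.
The Gamma prior is conjugate for the Poisson rate, so λ | data ~ Gamma(7+135, 2+10) = Gamma(142, 12).
The posterior predictive for a window of length T is Negative Binomial with variance T·α'·(β'+T)/β'² = 4·142·16/144 = 568/9.

568/9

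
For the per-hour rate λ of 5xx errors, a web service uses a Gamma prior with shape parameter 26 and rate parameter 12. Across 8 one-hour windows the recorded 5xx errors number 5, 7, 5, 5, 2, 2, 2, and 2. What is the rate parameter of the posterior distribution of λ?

Total count: 5 + 7 + 5 + 5 + 2 + 2 + 2 + 2 = 30.
Total exposure: 8 hours.
Conjugate update: add total count to the shape and total exposure to the rate, giving Gamma(56, 20).

20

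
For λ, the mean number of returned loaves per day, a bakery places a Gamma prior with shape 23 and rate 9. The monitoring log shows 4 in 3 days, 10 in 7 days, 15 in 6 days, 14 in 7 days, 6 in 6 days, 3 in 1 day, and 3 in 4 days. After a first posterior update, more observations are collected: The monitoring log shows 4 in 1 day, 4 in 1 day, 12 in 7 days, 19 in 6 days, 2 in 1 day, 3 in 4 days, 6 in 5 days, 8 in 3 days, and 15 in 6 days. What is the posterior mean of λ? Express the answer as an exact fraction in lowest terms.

151/77

Total count: 4 + 10 + 15 + 14 + 6 + 3 + 3 = 55.
Total exposure: 3 + 7 + 6 + 7 + 6 + 1 + 4 = 34 days.
After the first batch: Gamma(23 + 55, 9 + 34) = Gamma(78, 43).
Total count: 4 + 4 + 12 + 19 + 2 + 3 + 6 + 8 + 15 = 73.
Total exposure: 1 + 1 + 7 + 6 + 1 + 4 + 5 + 3 + 6 = 34 days.
After the second batch: Gamma(78 + 73, 43 + 34) = Gamma(151, 77).
Posterior mean = α'/β' = 151/77.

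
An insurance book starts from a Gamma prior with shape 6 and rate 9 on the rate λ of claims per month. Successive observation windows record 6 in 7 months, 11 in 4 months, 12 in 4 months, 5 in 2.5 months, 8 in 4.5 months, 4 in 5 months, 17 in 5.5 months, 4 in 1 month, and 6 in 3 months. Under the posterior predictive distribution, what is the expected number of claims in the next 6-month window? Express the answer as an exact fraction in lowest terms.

Total count: 6 + 11 + 12 + 5 + 8 + 4 + 17 + 4 + 6 = 73.
Total exposure: 7 + 4 + 4 + 2.5 + 4.5 + 5 + 5.5 + 1 + 3 = 36.5 months.
Posterior: α' = 6 + 73 = 79, β' = 9 + 36.5 = 91/2.
Predictive mean over a 6-month window = T·E[λ|data] = 6·79/(91/2) = 948/91.

948/91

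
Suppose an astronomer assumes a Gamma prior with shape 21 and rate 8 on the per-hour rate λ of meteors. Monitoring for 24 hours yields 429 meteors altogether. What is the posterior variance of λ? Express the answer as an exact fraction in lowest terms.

Total count 429 over total exposure 24 hours.
By Gamma–Poisson conjugacy, the posterior is Gamma(α + Σx, β + Σt) = Gamma(21 + 429, 8 + 24) = Gamma(450, 32).
Posterior variance = α'/β'² = 450/1024 = 225/512.

225/512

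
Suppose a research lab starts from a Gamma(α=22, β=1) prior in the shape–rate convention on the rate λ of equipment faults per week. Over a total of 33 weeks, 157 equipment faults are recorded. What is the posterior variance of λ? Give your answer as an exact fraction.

Total count 157 over total exposure 33 weeks.
Conjugate update: add total count to the shape and total exposure to the rate, giving Gamma(179, 34).
Posterior variance = α'/β'² = 179/1156.

179/1156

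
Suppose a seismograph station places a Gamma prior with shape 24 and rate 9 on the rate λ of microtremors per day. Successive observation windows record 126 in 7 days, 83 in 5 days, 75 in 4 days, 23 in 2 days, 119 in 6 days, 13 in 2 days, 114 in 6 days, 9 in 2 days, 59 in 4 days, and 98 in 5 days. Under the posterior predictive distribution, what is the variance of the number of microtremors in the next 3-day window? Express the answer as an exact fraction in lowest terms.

Total count: 126 + 83 + 75 + 23 + 119 + 13 + 114 + 9 + 59 + 98 = 719.
Total exposure: 7 + 5 + 4 + 2 + 6 + 2 + 6 + 2 + 4 + 5 = 43 days.
Posterior: α' = 24 + 719 = 743, β' = 9 + 43 = 52.
The posterior predictive for a window of length T is Negative Binomial with variance T·α'·(β'+T)/β'² = 3·743·55/2704 = 122595/2704.

122595/2704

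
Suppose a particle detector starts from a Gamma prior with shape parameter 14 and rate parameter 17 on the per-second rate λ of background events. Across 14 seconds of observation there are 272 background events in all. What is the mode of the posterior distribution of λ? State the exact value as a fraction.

285/31

Total count 272 over total exposure 14 seconds.
Conjugate update: add total count to the shape and total exposure to the rate, giving Gamma(286, 31).
Posterior mode = (α'−1)/β' = 285/31.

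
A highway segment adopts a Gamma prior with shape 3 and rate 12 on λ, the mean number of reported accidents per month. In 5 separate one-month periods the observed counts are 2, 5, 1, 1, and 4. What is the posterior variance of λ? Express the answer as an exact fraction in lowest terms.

Total count: 2 + 5 + 1 + 1 + 4 = 13.
Total exposure: 5 months.
Posterior: α' = 3 + 13 = 16, β' = 12 + 5 = 17.
Posterior variance = α'/β'² = 16/289.

16/289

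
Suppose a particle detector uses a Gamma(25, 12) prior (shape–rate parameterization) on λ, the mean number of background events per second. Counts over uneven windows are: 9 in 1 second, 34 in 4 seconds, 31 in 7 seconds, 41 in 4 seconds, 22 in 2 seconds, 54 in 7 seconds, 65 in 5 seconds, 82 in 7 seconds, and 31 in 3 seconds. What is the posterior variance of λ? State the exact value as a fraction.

Total count: 9 + 34 + 31 + 41 + 22 + 54 + 65 + 82 + 31 = 369.
Total exposure: 1 + 4 + 7 + 4 + 2 + 7 + 5 + 7 + 3 = 40 seconds.
By Gamma–Poisson conjugacy, the posterior is Gamma(α + Σx, β + Σt) = Gamma(25 + 369, 12 + 40) = Gamma(394, 52).
Posterior variance = α'/β'² = 394/2704 = 197/1352.

197/1352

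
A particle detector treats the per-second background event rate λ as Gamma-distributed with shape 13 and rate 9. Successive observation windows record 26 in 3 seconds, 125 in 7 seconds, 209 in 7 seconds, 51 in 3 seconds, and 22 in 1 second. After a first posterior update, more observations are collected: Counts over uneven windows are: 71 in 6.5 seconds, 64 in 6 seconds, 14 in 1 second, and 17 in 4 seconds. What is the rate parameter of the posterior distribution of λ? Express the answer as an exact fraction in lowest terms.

95/2

Total count: 26 + 125 + 209 + 51 + 22 = 433.
Total exposure: 3 + 7 + 7 + 3 + 1 = 21 seconds.
After the first batch: Gamma(13 + 433, 9 + 21) = Gamma(446, 30).
Total count: 71 + 64 + 14 + 17 = 166.
Total exposure: 6.5 + 6 + 1 + 4 = 17.5 seconds.
After the second batch: Gamma(446 + 166, 30 + 17.5) = Gamma(612, 95/2).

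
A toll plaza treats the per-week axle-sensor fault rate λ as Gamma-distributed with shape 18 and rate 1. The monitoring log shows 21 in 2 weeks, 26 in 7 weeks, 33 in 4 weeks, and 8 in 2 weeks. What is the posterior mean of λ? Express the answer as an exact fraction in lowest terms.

53/8

Total count: 21 + 26 + 33 + 8 = 88.
Total exposure: 2 + 7 + 4 + 2 = 15 weeks.
Posterior: α' = 18 + 88 = 106, β' = 1 + 15 = 16.
Posterior mean = α'/β' = 106/16 = 53/8.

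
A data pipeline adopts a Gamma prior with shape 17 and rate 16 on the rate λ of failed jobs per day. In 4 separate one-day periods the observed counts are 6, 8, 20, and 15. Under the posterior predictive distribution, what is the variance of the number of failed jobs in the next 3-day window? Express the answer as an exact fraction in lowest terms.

Total count: 6 + 8 + 20 + 15 = 49.
Total exposure: 4 days.
The Gamma prior is conjugate for the Poisson rate, so λ | data ~ Gamma(17+49, 16+4) = Gamma(66, 20).
The posterior predictive for a window of length T is Negative Binomial with variance T·α'·(β'+T)/β'² = 3·66·23/400 = 2277/200.

2277/200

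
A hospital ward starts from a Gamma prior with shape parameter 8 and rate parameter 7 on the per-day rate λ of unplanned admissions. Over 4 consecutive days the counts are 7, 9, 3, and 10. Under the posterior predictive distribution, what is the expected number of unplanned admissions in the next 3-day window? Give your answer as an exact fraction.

111/11

Total count: 7 + 9 + 3 + 10 = 29.
Total exposure: 4 days.
By Gamma–Poisson conjugacy, the posterior is Gamma(α + Σx, β + Σt) = Gamma(8 + 29, 7 + 4) = Gamma(37, 11).
Predictive mean over a 3-day window = T·E[λ|data] = 3·37/11 = 111/11.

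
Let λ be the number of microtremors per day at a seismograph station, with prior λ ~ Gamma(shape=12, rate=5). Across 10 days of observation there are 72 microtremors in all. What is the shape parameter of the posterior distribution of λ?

84

Total count 72 over total exposure 10 days.
Gamma(α, β) with Poisson data over total exposure Σt gives posterior Gamma(α+Σx, β+Σt) = Gamma(84, 15).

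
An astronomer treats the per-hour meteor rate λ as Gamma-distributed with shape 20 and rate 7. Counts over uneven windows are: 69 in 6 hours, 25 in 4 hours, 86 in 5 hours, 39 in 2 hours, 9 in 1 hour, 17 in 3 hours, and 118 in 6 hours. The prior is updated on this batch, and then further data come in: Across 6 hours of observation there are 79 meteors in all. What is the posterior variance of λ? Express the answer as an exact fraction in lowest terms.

231/800

Total count: 69 + 25 + 86 + 39 + 9 + 17 + 118 = 363.
Total exposure: 6 + 4 + 5 + 2 + 1 + 3 + 6 = 27 hours.
After the first batch: Gamma(20 + 363, 7 + 27) = Gamma(383, 34).
Total count 79 over total exposure 6 hours.
After the second batch: Gamma(383 + 79, 34 + 6) = Gamma(462, 40).
Posterior variance = α'/β'² = 462/1600 = 231/800.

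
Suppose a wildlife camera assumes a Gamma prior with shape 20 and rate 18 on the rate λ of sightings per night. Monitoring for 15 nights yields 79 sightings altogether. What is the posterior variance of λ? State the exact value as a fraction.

Total count 79 over total exposure 15 nights.
Gamma(α, β) with Poisson data over total exposure Σt gives posterior Gamma(α+Σx, β+Σt) = Gamma(99, 33).
Posterior variance = α'/β'² = 99/1089 = 1/11.

1/11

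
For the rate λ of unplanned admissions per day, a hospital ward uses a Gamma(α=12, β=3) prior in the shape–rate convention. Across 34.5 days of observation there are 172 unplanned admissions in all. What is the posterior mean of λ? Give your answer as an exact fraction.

368/75

Total count 172 over total exposure 34.5 days.
The Gamma prior is conjugate for the Poisson rate, so λ | data ~ Gamma(12+172, 3+34.5) = Gamma(184, 75/2).
Posterior mean = α'/β' = 184/(75/2) = 368/75.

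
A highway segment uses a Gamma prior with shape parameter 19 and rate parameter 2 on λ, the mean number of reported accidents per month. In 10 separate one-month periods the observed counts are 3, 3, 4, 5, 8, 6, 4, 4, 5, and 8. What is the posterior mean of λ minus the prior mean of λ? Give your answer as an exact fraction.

Total count: 3 + 3 + 4 + 5 + 8 + 6 + 4 + 4 + 5 + 8 = 50.
Total exposure: 10 months.
The Gamma prior is conjugate for the Poisson rate, so λ | data ~ Gamma(19+50, 2+10) = Gamma(69, 12).
Posterior mean = 69/12 = 23/4; prior mean = 19/2 = 19/2. Difference = 23/4 − 19/2 = -15/4.

-15/4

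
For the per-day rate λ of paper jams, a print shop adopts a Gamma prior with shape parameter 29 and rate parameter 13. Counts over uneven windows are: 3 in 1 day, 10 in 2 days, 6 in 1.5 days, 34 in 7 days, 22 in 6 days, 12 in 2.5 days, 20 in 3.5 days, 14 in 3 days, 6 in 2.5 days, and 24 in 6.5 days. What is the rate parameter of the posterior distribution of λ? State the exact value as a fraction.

Total count: 3 + 10 + 6 + 34 + 22 + 12 + 20 + 14 + 6 + 24 = 151.
Total exposure: 1 + 2 + 1.5 + 7 + 6 + 2.5 + 3.5 + 3 + 2.5 + 6.5 = 35.5 days.
Posterior: α' = 29 + 151 = 180, β' = 13 + 35.5 = 97/2.

97/2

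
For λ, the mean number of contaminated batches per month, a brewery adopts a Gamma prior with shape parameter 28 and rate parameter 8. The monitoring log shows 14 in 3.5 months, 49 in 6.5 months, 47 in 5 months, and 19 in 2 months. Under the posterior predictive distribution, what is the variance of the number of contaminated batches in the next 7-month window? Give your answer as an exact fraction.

35168/625

Total count: 14 + 49 + 47 + 19 = 129.
Total exposure: 3.5 + 6.5 + 5 + 2 = 17 months.
By Gamma–Poisson conjugacy, the posterior is Gamma(α + Σx, β + Σt) = Gamma(28 + 129, 8 + 17) = Gamma(157, 25).
The posterior predictive for a window of length T is Negative Binomial with variance T·α'·(β'+T)/β'² = 7·157·32/625 = 35168/625.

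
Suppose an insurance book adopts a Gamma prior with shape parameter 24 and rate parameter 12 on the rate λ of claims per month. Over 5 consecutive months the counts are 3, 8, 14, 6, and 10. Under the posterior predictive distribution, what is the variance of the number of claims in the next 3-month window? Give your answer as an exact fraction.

Total count: 3 + 8 + 14 + 6 + 10 = 41.
Total exposure: 5 months.
Gamma(α, β) with Poisson data over total exposure Σt gives posterior Gamma(α+Σx, β+Σt) = Gamma(65, 17).
The posterior predictive for a window of length T is Negative Binomial with variance T·α'·(β'+T)/β'² = 3·65·20/289 = 3900/289.

3900/289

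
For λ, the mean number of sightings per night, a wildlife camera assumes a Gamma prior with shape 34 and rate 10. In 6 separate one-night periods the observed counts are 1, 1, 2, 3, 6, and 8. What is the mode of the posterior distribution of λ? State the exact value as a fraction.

Total count: 1 + 1 + 2 + 3 + 6 + 8 = 21.
Total exposure: 6 nights.
The Gamma prior is conjugate for the Poisson rate, so λ | data ~ Gamma(34+21, 10+6) = Gamma(55, 16).
Posterior mode = (α'−1)/β' = 54/16 = 27/8.

27/8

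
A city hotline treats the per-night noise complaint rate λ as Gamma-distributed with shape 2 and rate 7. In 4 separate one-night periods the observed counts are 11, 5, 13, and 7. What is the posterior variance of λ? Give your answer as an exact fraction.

38/121

Total count: 11 + 5 + 13 + 7 = 36.
Total exposure: 4 nights.
By Gamma–Poisson conjugacy, the posterior is Gamma(α + Σx, β + Σt) = Gamma(2 + 36, 7 + 4) = Gamma(38, 11).
Posterior variance = α'/β'² = 38/121.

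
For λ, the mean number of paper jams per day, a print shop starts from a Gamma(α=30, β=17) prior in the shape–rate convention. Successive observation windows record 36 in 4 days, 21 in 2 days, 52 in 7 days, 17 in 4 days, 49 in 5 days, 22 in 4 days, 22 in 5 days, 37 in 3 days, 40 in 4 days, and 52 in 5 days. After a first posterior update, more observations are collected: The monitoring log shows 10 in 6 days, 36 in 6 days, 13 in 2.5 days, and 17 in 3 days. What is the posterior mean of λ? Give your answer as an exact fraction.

Total count: 36 + 21 + 52 + 17 + 49 + 22 + 22 + 37 + 40 + 52 = 348.
Total exposure: 4 + 2 + 7 + 4 + 5 + 4 + 5 + 3 + 4 + 5 = 43 days.
After the first batch: Gamma(30 + 348, 17 + 43) = Gamma(378, 60).
Total count: 10 + 36 + 13 + 17 = 76.
Total exposure: 6 + 6 + 2.5 + 3 = 17.5 days.
After the second batch: Gamma(378 + 76, 60 + 17.5) = Gamma(454, 155/2).
Posterior mean = α'/β' = 454/(155/2) = 908/155.

908/155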